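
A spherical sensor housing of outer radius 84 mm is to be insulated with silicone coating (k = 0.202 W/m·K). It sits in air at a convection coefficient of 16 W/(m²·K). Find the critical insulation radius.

For a sphere r_cr = 2k/h = 2×0.202/16
r_cr = 25.2 mm; since the bare radius (84 mm) is above r_cr, any added insulation will reduce heat loss.

r_cr ≈ 25.2 mm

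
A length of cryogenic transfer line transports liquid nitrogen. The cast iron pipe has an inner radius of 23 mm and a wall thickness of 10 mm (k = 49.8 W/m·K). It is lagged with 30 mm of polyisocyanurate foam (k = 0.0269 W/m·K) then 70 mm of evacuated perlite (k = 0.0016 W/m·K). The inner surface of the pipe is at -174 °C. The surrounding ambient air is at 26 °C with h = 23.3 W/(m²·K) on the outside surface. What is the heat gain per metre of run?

q′ ≈ 2.56 W/m

Treating each annulus and film as a series resistance:
R_cast iron pipe wall = ln(33/23)/(2π×49.8×1) = 0.001154 K/W
R_polyisocyanurate foam = ln(63/33)/(2π×0.0269×1) = 3.826 K/W
R_evacuated perlite = ln(133/63)/(2π×0.0016×1) = 74.33 K/W
R_outer film = 1/(h_o·2πr_oL) = 1/(23.3×2π×0.133×1) = 0.05136 K/W
R_total = 78.21 K/W
Q = ΔT/R_total = 200/78.21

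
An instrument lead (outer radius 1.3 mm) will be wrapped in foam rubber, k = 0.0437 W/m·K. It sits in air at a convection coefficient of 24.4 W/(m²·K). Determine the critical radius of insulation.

For a cylinder r_cr = k/h = 0.0437/24.4
r_cr = 1.79 mm; since the bare radius (1.3 mm) is below r_cr, adding a thin layer of insulation will *increase* heat loss.

r_cr ≈ 1.79 mm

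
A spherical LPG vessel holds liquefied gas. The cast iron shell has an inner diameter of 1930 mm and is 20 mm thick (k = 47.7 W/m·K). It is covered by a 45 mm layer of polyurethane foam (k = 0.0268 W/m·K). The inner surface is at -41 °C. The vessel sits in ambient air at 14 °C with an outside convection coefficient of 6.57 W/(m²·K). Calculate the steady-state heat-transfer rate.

Spherical conduction: R = (1/r_in − 1/r_out)/(4πk) per layer; series-sum.
R_cast iron shell = (1/0.965 − 1/0.985)/(4π×47.7) = 3.51×10^-5 K/W
R_polyurethane foam = (1/0.985 − 1/1.03)/(4π×0.0268) = 0.1317 K/W
R_outer film = 1/(h·4πr_o²) = 1/(6.57×4π×1.03²) = 0.01142 K/W
R_total = 0.1432 K/W
Q = ΔT/R_total = 55/0.1432

Q ≈ 384 W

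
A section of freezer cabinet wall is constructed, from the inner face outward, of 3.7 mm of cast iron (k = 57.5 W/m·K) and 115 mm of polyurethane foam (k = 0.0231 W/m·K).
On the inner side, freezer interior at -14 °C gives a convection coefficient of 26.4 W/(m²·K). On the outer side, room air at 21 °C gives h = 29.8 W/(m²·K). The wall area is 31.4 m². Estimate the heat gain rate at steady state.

Q ≈ 218 W

Series thermal resistances:
R_inner film = 1/(h_i·A) = 1/(26.4×31.4) = 0.001206 K/W
R_cast iron = L/(kA) = 0.0037/(57.5×31.4) = 2.049×10^-6 K/W
R_polyurethane foam = L/(kA) = 0.115/(0.0231×31.4) = 0.1585 K/W
R_outer film = 1/(h_o·A) = 1/(29.8×31.4) = 0.001069 K/W
R_total = 0.1608 K/W
Q = ΔT / R_total = 35 / 0.1608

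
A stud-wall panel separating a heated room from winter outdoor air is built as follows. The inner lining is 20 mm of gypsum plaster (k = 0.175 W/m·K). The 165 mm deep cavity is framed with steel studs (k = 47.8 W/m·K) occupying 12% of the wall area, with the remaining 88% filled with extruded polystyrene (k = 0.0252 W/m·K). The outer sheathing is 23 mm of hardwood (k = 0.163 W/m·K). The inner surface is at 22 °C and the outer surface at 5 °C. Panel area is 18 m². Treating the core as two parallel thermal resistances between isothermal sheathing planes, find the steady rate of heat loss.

Q ≈ 1080 W

Sheathing layers in series; stud and cavity paths in parallel between them.
R_inner = 0.02/(0.175×18) = 0.006349 K/W
R_stud  = 0.165/(47.8×0.12×18) = 0.001598 K/W
R_cav   = 0.165/(0.0252×0.88×18) = 0.4134 K/W
1/R_core = 1/R_stud + 1/R_cav → R_core = 0.001592 K/W
R_outer = 0.023/(0.163×18) = 0.007839 K/W
R_total = 0.01578 K/W
Q = ΔT/R_total = 17/0.01578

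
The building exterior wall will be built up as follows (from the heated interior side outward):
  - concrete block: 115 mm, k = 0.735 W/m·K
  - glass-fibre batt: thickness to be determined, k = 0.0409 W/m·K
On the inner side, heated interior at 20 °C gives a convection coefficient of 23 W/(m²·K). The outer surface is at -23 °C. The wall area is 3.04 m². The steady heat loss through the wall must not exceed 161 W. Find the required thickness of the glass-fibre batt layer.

L ≈ 25 mm

Model the wall as resistances in series:
R_inner film = 1/(h_i·A) = 1/(23×3.04) = 0.0143 K/W
R_concrete block = L/(kA) = 0.115/(0.735×3.04) = 0.05147 K/W
Sum of the known resistances R_other = 0.06577 K/W
Required total resistance R_tot = ΔT/Q_allow = 43/161 = 0.2671 K/W
R_glass-fibre batt = R_tot − R_other = 0.2013 K/W
L = R·k·A = 0.2013×0.0409×3.04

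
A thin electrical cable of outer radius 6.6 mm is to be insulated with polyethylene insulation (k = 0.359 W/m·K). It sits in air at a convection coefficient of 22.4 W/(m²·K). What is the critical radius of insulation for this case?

For a cylinder r_cr = k/h = 0.359/22.4
r_cr = 16 mm; since the bare radius (6.6 mm) is below r_cr, adding a thin layer of insulation will *increase* heat loss.

r_cr ≈ 16 mm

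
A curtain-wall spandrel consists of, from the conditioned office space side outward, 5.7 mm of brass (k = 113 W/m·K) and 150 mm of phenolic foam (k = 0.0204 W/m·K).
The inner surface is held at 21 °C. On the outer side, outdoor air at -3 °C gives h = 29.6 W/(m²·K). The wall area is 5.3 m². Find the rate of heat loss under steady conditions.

Q ≈ 17.2 W

Series thermal resistances:
R_brass = L/(kA) = 0.0057/(113×5.3) = 9.517×10^-6 K/W
R_phenolic foam = L/(kA) = 0.15/(0.0204×5.3) = 1.387 K/W
R_outer film = 1/(h_o·A) = 1/(29.6×5.3) = 0.006374 K/W
R_total = 1.394 K/W
Q = ΔT / R_total = 24 / 1.394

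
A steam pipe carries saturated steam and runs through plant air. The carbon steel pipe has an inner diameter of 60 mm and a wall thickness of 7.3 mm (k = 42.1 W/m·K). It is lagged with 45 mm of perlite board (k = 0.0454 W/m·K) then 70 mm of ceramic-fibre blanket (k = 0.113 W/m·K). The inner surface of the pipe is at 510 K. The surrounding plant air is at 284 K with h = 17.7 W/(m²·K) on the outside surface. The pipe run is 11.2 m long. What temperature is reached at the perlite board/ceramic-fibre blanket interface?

Radial resistances (cylindrical: R_cond = ln(r_o/r_i)/(2πkL), R_conv = 1/(h·2πrL)):
R_carbon steel pipe wall = ln(37.3/30)/(2π×42.1×11.2) = 7.351×10^-5 K/W
R_perlite board = ln(82.3/37.3)/(2π×0.0454×11.2) = 0.2477 K/W
R_ceramic-fibre blanket = ln(152.3/82.3)/(2π×0.113×11.2) = 0.0774 K/W
R_outer film = 1/(h_o·2πr_oL) = 1/(17.7×2π×0.1523×11.2) = 0.005271 K/W
R_total = 0.3304 K/W
Q = ΔT/R_total = 226/0.3304
Q = 684 W
T_interface = T_inner − Q·ΣR(inner→interface) = 510 − 684×0.2478

T ≈ 341 K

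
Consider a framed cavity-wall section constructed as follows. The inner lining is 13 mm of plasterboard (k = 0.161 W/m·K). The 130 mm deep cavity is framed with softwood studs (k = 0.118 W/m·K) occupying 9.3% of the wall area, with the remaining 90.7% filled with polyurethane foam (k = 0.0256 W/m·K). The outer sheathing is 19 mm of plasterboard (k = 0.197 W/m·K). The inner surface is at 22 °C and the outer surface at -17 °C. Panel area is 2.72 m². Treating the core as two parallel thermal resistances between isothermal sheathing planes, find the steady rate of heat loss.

Q ≈ 26.7 W

Sheathing layers in series; stud and cavity paths in parallel between them.
R_inner = 0.013/(0.161×2.72) = 0.02969 K/W
R_stud  = 0.13/(0.118×0.093×2.72) = 4.355 K/W
R_cav   = 0.13/(0.0256×0.907×2.72) = 2.058 K/W
1/R_core = 1/R_stud + 1/R_cav → R_core = 1.398 K/W
R_outer = 0.019/(0.197×2.72) = 0.03546 K/W
R_total = 1.463 K/W
Q = ΔT/R_total = 39/1.463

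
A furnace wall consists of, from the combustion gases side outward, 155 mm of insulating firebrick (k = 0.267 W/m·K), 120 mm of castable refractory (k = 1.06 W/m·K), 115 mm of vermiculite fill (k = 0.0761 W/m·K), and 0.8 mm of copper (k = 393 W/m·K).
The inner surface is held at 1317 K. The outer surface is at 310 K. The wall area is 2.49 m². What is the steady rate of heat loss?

Series thermal resistances:
R_insulating firebrick = L/(kA) = 0.155/(0.267×2.49) = 0.2331 K/W
R_castable refractory = L/(kA) = 0.12/(1.06×2.49) = 0.04546 K/W
R_vermiculite fill = L/(kA) = 0.115/(0.0761×2.49) = 0.6069 K/W
R_copper = L/(kA) = 0.0008/(393×2.49) = 8.175×10^-7 K/W
R_total = 0.8855 K/W
Q = ΔT / R_total = 1007 / 0.8855

Q ≈ 1140 W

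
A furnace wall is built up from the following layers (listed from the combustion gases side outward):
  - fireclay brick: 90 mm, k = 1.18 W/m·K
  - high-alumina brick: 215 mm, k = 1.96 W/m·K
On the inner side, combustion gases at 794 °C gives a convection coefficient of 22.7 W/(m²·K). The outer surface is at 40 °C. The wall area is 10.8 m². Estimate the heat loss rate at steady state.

Q ≈ 35400 W

Treating each layer as a thermal resistance in series:
R_inner film = 1/(h_i·A) = 1/(22.7×10.8) = 0.004079 K/W
R_fireclay brick = L/(kA) = 0.09/(1.18×10.8) = 0.007062 K/W
R_high-alumina brick = L/(kA) = 0.215/(1.96×10.8) = 0.01016 K/W
R_total = 0.0213 K/W
Q = ΔT / R_total = 754 / 0.0213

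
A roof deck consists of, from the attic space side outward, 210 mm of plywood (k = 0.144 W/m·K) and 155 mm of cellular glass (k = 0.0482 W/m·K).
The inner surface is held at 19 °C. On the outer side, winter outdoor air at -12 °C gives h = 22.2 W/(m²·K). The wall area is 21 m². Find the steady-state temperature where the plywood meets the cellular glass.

Thermal resistances in series:
R_plywood = L/(kA) = 0.21/(0.144×21) = 0.06944 K/W
R_cellular glass = L/(kA) = 0.155/(0.0482×21) = 0.1531 K/W
R_outer film = 1/(h_o·A) = 1/(22.2×21) = 0.002145 K/W
R_total = 0.2247 K/W;  Q = ΔT/R_total = 31/0.2247 = 137.9 W
T_interface = T_inner − Q·ΣR(inner→interface) = 19 − 138×0.06944

T ≈ 9.42 °C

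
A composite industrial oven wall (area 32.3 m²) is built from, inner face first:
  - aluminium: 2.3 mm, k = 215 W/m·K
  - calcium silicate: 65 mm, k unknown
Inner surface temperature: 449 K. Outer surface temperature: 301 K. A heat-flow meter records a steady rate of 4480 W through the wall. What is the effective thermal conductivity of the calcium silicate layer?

Treating each layer as a thermal resistance in series:
R_aluminium = L/(kA) = 0.0023/(215×32.3) = 3.312×10^-7 K/W
Sum of known resistances R_other = 3.312×10^-7 K/W
Total R = ΔT/Q = 148/4480 = 0.03304 K/W
R_calcium silicate = R_total − R_other = 0.03304 K/W
k = L/(R·A) = 0.065/(0.03304×32.3)

k ≈ 0.0609 W/(m·K)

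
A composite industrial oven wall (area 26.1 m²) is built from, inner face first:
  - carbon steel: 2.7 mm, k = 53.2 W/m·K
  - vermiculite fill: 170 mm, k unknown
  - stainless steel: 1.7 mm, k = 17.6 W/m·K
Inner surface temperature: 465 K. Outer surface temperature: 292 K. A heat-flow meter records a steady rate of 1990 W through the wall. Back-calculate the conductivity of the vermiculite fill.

Thermal resistances in series:
R_carbon steel = L/(kA) = 0.0027/(53.2×26.1) = 1.945×10^-6 K/W
R_stainless steel = L/(kA) = 0.0017/(17.6×26.1) = 3.701×10^-6 K/W
Sum of known resistances R_other = 5.645×10^-6 K/W
Total R = ΔT/Q = 173/1990 = 0.08693 K/W
R_vermiculite fill = R_total − R_other = 0.08693 K/W
k = L/(R·A) = 0.17/(0.08693×26.1)

k ≈ 0.0749 W/(m·K)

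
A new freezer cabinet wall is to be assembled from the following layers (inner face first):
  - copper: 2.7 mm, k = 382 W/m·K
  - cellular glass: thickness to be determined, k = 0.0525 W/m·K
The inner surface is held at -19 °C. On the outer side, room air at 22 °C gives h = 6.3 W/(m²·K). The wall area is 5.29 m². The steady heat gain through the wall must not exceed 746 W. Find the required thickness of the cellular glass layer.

Series thermal resistances:
R_copper = L/(kA) = 0.0027/(382×5.29) = 1.336×10^-6 K/W
R_outer film = 1/(h_o·A) = 1/(6.3×5.29) = 0.03001 K/W
Sum of the known resistances R_other = 0.03001 K/W
Required total resistance R_tot = ΔT/Q_allow = 41/746 = 0.05496 K/W
R_cellular glass = R_tot − R_other = 0.02495 K/W
L = R·k·A = 0.02495×0.0525×5.29

L ≈ 6.93 mm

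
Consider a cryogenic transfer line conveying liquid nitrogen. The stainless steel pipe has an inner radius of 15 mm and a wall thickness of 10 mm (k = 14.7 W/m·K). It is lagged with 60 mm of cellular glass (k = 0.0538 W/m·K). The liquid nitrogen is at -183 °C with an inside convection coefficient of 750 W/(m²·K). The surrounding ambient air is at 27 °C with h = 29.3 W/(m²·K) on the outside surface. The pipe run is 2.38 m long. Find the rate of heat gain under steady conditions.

Radial resistances (cylindrical: R_cond = ln(r_o/r_i)/(2πkL), R_conv = 1/(h·2πrL)):
R_inner film = 1/(h_i·2πr₁L) = 1/(750×2π×0.015×2.38) = 0.005944 K/W
R_stainless steel pipe wall = ln(25/15)/(2π×14.7×2.38) = 0.002324 K/W
R_cellular glass = ln(85/25)/(2π×0.0538×2.38) = 1.521 K/W
R_outer film = 1/(h_o·2πr_oL) = 1/(29.3×2π×0.085×2.38) = 0.02685 K/W
R_total = 1.556 K/W
Q = ΔT/R_total = 210/1.556

Q ≈ 135 W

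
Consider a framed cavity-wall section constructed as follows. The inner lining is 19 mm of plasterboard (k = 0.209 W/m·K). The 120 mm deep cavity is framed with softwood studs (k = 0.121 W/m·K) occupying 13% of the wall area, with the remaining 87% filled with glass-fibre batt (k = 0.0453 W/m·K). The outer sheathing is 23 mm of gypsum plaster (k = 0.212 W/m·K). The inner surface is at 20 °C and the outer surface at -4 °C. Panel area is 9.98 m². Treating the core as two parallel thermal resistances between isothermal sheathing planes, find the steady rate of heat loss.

Q ≈ 101 W

Sheathing layers in series; stud and cavity paths in parallel between them.
R_inner = 0.019/(0.209×9.98) = 0.009109 K/W
R_stud  = 0.12/(0.121×0.13×9.98) = 0.7644 K/W
R_cav   = 0.12/(0.0453×0.87×9.98) = 0.3051 K/W
1/R_core = 1/R_stud + 1/R_cav → R_core = 0.2181 K/W
R_outer = 0.023/(0.212×9.98) = 0.01087 K/W
R_total = 0.238 K/W
Q = ΔT/R_total = 24/0.238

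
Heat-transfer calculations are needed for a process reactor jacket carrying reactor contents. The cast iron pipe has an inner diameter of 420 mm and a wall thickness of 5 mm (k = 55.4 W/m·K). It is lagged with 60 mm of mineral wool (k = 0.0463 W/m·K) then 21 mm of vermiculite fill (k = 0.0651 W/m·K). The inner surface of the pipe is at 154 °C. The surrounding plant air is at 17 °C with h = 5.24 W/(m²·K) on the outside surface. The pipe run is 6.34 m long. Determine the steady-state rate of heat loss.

For a radial system each layer contributes R = ln(r_out/r_in)/(2πkL); films add R = 1/(hA).
R_cast iron pipe wall = ln(215/210)/(2π×55.4×6.34) = 1.066×10^-5 K/W
R_mineral wool = ln(275/215)/(2π×0.0463×6.34) = 0.1335 K/W
R_vermiculite fill = ln(296/275)/(2π×0.0651×6.34) = 0.02838 K/W
R_outer film = 1/(h_o·2πr_oL) = 1/(5.24×2π×0.296×6.34) = 0.01618 K/W
R_total = 0.178 K/W
Q = ΔT/R_total = 137/0.178

Q ≈ 770 W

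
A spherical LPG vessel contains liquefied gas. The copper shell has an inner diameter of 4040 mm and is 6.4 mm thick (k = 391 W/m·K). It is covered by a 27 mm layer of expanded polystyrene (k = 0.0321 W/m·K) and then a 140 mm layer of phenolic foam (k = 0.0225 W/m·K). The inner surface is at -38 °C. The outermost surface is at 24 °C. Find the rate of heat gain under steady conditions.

Q ≈ 492 W

Radial (spherical) resistances in series:
R_copper shell = (1/2.02 − 1/2.0264)/(4π×391) = 3.182×10^-7 K/W
R_expanded polystyrene = (1/2.0264 − 1/2.0534)/(4π×0.0321) = 0.01609 K/W
R_phenolic foam = (1/2.0534 − 1/2.1934)/(4π×0.0225) = 0.1099 K/W
R_total = 0.126 K/W
Q = ΔT/R_total = 62/0.126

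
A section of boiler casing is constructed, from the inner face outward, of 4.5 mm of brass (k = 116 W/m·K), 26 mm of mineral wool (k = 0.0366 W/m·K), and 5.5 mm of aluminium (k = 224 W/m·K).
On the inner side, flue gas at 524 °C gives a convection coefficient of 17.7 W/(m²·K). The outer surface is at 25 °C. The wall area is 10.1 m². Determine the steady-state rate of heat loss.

Using the resistance-network approach (series):
R_inner film = 1/(h_i·A) = 1/(17.7×10.1) = 0.005594 K/W
R_brass = L/(kA) = 0.0045/(116×10.1) = 3.841×10^-6 K/W
R_mineral wool = L/(kA) = 0.026/(0.0366×10.1) = 0.07033 K/W
R_aluminium = L/(kA) = 0.0055/(224×10.1) = 2.431×10^-6 K/W
R_total = 0.07593 K/W
Q = ΔT / R_total = 499 / 0.07593

Q ≈ 6570 W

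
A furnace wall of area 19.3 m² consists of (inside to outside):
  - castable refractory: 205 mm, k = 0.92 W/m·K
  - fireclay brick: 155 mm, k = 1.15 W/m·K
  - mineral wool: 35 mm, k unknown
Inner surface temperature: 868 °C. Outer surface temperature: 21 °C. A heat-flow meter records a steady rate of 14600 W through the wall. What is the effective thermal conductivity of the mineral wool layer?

Thermal resistances in series:
R_castable refractory = L/(kA) = 0.205/(0.92×19.3) = 0.01155 K/W
R_fireclay brick = L/(kA) = 0.155/(1.15×19.3) = 0.006984 K/W
Sum of known resistances R_other = 0.01853 K/W
Total R = ΔT/Q = 847/14600 = 0.05801 K/W
R_mineral wool = R_total − R_other = 0.03948 K/W
k = L/(R·A) = 0.035/(0.03948×19.3)

k ≈ 0.0459 W/(m·K)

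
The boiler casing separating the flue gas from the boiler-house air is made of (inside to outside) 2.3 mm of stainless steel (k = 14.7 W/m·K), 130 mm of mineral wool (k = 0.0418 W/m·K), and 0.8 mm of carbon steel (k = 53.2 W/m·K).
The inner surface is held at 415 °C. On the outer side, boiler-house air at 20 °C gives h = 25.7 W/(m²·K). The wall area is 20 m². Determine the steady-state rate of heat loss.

Series thermal resistances:
R_stainless steel = L/(kA) = 0.0023/(14.7×20) = 7.823×10^-6 K/W
R_mineral wool = L/(kA) = 0.13/(0.0418×20) = 0.1555 K/W
R_carbon steel = L/(kA) = 0.0008/(53.2×20) = 7.519×10^-7 K/W
R_outer film = 1/(h_o·A) = 1/(25.7×20) = 0.001946 K/W
R_total = 0.1575 K/W
Q = ΔT / R_total = 395 / 0.1575

Q ≈ 2510 W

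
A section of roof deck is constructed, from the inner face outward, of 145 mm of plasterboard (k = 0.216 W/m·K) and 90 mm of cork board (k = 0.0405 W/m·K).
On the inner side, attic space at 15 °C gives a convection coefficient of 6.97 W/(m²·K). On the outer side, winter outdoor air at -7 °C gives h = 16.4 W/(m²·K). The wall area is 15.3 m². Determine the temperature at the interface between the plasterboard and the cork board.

T ≈ 9.21 °C

Series thermal resistances:
R_inner film = 1/(h_i·A) = 1/(6.97×15.3) = 0.009377 K/W
R_plasterboard = L/(kA) = 0.145/(0.216×15.3) = 0.04388 K/W
R_cork board = L/(kA) = 0.09/(0.0405×15.3) = 0.1452 K/W
R_outer film = 1/(h_o·A) = 1/(16.4×15.3) = 0.003985 K/W
R_total = 0.2025 K/W;  Q = ΔT/R_total = 22/0.2025 = 108.7 W
T_interface = T_inner − Q·ΣR(inner→interface) = 15 − 109×0.05325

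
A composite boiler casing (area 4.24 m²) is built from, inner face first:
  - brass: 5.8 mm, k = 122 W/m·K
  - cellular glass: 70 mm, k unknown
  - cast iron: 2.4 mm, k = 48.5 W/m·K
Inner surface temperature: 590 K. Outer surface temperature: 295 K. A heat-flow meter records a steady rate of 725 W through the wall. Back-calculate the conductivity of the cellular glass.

Treating each layer as a thermal resistance in series:
R_brass = L/(kA) = 0.0058/(122×4.24) = 1.121×10^-5 K/W
R_cast iron = L/(kA) = 0.0024/(48.5×4.24) = 1.167×10^-5 K/W
Sum of known resistances R_other = 2.288×10^-5 K/W
Total R = ΔT/Q = 295/725 = 0.4069 K/W
R_cellular glass = R_total − R_other = 0.4069 K/W
k = L/(R·A) = 0.07/(0.4069×4.24)

k ≈ 0.0406 W/(m·K)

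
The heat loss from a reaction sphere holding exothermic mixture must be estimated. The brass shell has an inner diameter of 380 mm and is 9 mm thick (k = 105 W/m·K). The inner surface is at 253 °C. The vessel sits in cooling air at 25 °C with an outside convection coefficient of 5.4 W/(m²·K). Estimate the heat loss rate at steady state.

For a spherical shell R = (1/r₁ − 1/r₂)/(4πk); film R = 1/(h·4πr²). In series:
R_brass shell = (1/0.19 − 1/0.199)/(4π×105) = 1.804×10^-4 K/W
R_outer film = 1/(h·4πr_o²) = 1/(5.4×4π×0.199²) = 0.3721 K/W
R_total = 0.3723 K/W
Q = ΔT/R_total = 228/0.3723

Q ≈ 612 W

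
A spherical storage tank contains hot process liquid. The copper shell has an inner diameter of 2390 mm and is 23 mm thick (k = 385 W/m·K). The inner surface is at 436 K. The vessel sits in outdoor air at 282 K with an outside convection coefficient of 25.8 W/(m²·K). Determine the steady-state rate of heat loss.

Q ≈ 74000 W

For a spherical shell R = (1/r₁ − 1/r₂)/(4πk); film R = 1/(h·4πr²). In series:
R_copper shell = (1/1.195 − 1/1.218)/(4π×385) = 3.266×10^-6 K/W
R_outer film = 1/(h·4πr_o²) = 1/(25.8×4π×1.218²) = 0.002079 K/W
R_total = 0.002082 K/W
Q = ΔT/R_total = 154/0.002082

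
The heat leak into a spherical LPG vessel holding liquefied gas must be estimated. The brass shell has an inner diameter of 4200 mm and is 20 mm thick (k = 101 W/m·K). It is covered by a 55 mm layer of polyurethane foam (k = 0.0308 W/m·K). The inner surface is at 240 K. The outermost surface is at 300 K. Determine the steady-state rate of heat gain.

Q ≈ 1950 W

Spherical conduction: R = (1/r_in − 1/r_out)/(4πk) per layer; series-sum.
R_brass shell = (1/2.1 − 1/2.12)/(4π×101) = 3.54×10^-6 K/W
R_polyurethane foam = (1/2.12 − 1/2.175)/(4π×0.0308) = 0.03082 K/W
R_total = 0.03082 K/W
Q = ΔT/R_total = 60/0.03082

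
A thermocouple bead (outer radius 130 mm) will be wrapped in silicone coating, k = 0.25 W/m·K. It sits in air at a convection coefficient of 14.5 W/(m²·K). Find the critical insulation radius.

r_cr ≈ 34.5 mm

For a sphere r_cr = 2k/h = 2×0.25/14.5
r_cr = 34.5 mm; since the bare radius (130 mm) is above r_cr, any added insulation will reduce heat loss.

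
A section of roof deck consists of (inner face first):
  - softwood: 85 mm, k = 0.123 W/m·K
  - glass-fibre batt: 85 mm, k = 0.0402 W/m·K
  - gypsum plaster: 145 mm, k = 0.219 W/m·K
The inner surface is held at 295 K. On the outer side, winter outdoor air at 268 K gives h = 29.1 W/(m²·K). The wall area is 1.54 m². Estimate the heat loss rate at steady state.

Series thermal resistances:
R_softwood = L/(kA) = 0.085/(0.123×1.54) = 0.4487 K/W
R_glass-fibre batt = L/(kA) = 0.085/(0.0402×1.54) = 1.373 K/W
R_gypsum plaster = L/(kA) = 0.145/(0.219×1.54) = 0.4299 K/W
R_outer film = 1/(h_o·A) = 1/(29.1×1.54) = 0.02231 K/W
R_total = 2.274 K/W
Q = ΔT / R_total = 27 / 2.274

Q ≈ 11.9 W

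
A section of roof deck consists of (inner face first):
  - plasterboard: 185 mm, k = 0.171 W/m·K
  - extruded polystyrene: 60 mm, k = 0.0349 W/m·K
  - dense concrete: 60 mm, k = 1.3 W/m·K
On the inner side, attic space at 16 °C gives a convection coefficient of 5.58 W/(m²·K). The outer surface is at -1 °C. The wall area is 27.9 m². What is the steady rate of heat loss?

Using the resistance-network approach (series):
R_inner film = 1/(h_i·A) = 1/(5.58×27.9) = 0.006423 K/W
R_plasterboard = L/(kA) = 0.185/(0.171×27.9) = 0.03878 K/W
R_extruded polystyrene = L/(kA) = 0.06/(0.0349×27.9) = 0.06162 K/W
R_dense concrete = L/(kA) = 0.06/(1.3×27.9) = 0.001654 K/W
R_total = 0.1085 K/W
Q = ΔT / R_total = 17 / 0.1085

Q ≈ 157 W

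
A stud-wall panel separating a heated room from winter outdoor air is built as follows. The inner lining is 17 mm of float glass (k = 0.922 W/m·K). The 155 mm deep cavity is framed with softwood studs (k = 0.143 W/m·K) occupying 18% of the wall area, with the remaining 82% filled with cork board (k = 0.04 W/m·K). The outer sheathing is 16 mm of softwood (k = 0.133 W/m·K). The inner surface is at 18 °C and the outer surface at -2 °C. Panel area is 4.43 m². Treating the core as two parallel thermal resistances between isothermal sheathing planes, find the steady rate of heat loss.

Sheathing layers in series; stud and cavity paths in parallel between them.
R_inner = 0.017/(0.922×4.43) = 0.004162 K/W
R_stud  = 0.155/(0.143×0.18×4.43) = 1.359 K/W
R_cav   = 0.155/(0.04×0.82×4.43) = 1.067 K/W
1/R_core = 1/R_stud + 1/R_cav → R_core = 0.5977 K/W
R_outer = 0.016/(0.133×4.43) = 0.02716 K/W
R_total = 0.629 K/W
Q = ΔT/R_total = 20/0.629

Q ≈ 31.8 W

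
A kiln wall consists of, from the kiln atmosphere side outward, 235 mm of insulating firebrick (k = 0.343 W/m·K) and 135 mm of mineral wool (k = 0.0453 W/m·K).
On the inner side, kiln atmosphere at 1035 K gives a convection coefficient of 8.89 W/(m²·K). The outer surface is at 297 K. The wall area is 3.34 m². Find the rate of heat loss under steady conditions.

Q ≈ 652 W

Thermal resistances in series:
R_inner film = 1/(h_i·A) = 1/(8.89×3.34) = 0.03368 K/W
R_insulating firebrick = L/(kA) = 0.235/(0.343×3.34) = 0.2051 K/W
R_mineral wool = L/(kA) = 0.135/(0.0453×3.34) = 0.8923 K/W
R_total = 1.131 K/W
Q = ΔT / R_total = 738 / 1.131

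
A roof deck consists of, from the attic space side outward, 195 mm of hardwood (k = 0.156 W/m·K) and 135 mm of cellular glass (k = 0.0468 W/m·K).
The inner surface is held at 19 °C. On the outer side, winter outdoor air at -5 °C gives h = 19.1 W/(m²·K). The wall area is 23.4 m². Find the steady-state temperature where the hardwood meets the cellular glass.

Model the wall as resistances in series:
R_hardwood = L/(kA) = 0.195/(0.156×23.4) = 0.05342 K/W
R_cellular glass = L/(kA) = 0.135/(0.0468×23.4) = 0.1233 K/W
R_outer film = 1/(h_o·A) = 1/(19.1×23.4) = 0.002237 K/W
R_total = 0.1789 K/W;  Q = ΔT/R_total = 24/0.1789 = 134.1 W
T_interface = T_inner − Q·ΣR(inner→interface) = 19 − 134×0.05342

T ≈ 11.8 °C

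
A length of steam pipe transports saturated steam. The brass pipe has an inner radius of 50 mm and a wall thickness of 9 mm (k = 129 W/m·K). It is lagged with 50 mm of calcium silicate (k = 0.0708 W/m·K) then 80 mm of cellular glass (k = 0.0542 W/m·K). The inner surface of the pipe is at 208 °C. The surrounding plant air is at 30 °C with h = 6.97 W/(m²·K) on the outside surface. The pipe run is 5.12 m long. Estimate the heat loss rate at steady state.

Per-layer cylindrical resistances, series-summed:
R_brass pipe wall = ln(59/50)/(2π×129×5.12) = 3.988×10^-5 K/W
R_calcium silicate = ln(109/59)/(2π×0.0708×5.12) = 0.2695 K/W
R_cellular glass = ln(189/109)/(2π×0.0542×5.12) = 0.3157 K/W
R_outer film = 1/(h_o·2πr_oL) = 1/(6.97×2π×0.189×5.12) = 0.0236 K/W
R_total = 0.6088 K/W
Q = ΔT/R_total = 178/0.6088

Q ≈ 292 W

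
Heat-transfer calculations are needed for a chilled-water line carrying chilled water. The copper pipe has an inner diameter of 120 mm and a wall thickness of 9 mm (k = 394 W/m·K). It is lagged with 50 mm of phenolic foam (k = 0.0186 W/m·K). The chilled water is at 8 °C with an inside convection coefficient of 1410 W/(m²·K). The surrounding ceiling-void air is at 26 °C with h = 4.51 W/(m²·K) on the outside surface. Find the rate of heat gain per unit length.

Treating each annulus and film as a series resistance:
R_inner film = 1/(h_i·2πr₁L) = 1/(1410×2π×0.06×1) = 0.001881 K/W
R_copper pipe wall = ln(69/60)/(2π×394×1) = 5.646×10^-5 K/W
R_phenolic foam = ln(119/69)/(2π×0.0186×1) = 4.664 K/W
R_outer film = 1/(h_o·2πr_oL) = 1/(4.51×2π×0.119×1) = 0.2965 K/W
R_total = 4.962 K/W
Q = ΔT/R_total = 18/4.962

q′ ≈ 3.63 W/m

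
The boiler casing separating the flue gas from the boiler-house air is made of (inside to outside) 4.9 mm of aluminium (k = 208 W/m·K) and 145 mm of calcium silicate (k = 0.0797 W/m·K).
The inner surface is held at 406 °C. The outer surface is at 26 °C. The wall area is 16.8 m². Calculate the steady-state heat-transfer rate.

Thermal resistances in series:
R_aluminium = L/(kA) = 0.0049/(208×16.8) = 1.402×10^-6 K/W
R_calcium silicate = L/(kA) = 0.145/(0.0797×16.8) = 0.1083 K/W
R_total = 0.1083 K/W
Q = ΔT / R_total = 380 / 0.1083

Q ≈ 3510 W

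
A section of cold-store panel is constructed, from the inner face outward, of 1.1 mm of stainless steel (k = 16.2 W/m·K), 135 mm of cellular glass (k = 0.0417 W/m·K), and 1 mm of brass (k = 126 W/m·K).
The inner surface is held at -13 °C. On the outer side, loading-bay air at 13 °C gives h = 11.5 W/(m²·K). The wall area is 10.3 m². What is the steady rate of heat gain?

Q ≈ 80.6 W

Model the wall as resistances in series:
R_stainless steel = L/(kA) = 0.0011/(16.2×10.3) = 6.592×10^-6 K/W
R_cellular glass = L/(kA) = 0.135/(0.0417×10.3) = 0.3143 K/W
R_brass = L/(kA) = 0.001/(126×10.3) = 7.705×10^-7 K/W
R_outer film = 1/(h_o·A) = 1/(11.5×10.3) = 0.008442 K/W
R_total = 0.3228 K/W
Q = ΔT / R_total = 26 / 0.3228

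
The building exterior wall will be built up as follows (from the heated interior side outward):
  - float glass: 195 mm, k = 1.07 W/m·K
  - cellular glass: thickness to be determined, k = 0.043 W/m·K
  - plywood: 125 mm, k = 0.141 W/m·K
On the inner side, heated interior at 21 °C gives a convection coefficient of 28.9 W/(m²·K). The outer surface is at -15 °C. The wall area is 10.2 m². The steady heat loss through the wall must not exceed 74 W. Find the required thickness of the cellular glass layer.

L ≈ 166 mm

Thermal resistances in series:
R_inner film = 1/(h_i·A) = 1/(28.9×10.2) = 0.003392 K/W
R_float glass = L/(kA) = 0.195/(1.07×10.2) = 0.01787 K/W
R_plywood = L/(kA) = 0.125/(0.141×10.2) = 0.08691 K/W
Sum of the known resistances R_other = 0.1082 K/W
Required total resistance R_tot = ΔT/Q_allow = 36/74 = 0.4865 K/W
R_cellular glass = R_tot − R_other = 0.3783 K/W
L = R·k·A = 0.3783×0.043×10.2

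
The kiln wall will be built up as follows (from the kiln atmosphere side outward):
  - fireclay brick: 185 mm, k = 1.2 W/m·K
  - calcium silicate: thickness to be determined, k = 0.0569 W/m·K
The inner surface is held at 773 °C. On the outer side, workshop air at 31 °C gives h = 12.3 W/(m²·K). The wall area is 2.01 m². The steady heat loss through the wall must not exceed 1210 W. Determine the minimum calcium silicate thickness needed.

Treating each layer as a thermal resistance in series:
R_fireclay brick = L/(kA) = 0.185/(1.2×2.01) = 0.0767 K/W
R_outer film = 1/(h_o·A) = 1/(12.3×2.01) = 0.04045 K/W
Sum of the known resistances R_other = 0.1171 K/W
Required total resistance R_tot = ΔT/Q_allow = 742/1210 = 0.6132 K/W
R_calcium silicate = R_tot − R_other = 0.4961 K/W
L = R·k·A = 0.4961×0.0569×2.01

L ≈ 56.7 mm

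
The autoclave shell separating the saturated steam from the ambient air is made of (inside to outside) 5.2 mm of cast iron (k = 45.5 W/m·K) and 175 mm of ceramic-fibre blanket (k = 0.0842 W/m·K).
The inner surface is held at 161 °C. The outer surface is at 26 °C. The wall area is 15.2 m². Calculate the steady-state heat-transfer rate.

Q ≈ 987 W

Model the wall as resistances in series:
R_cast iron = L/(kA) = 0.0052/(45.5×15.2) = 7.519×10^-6 K/W
R_ceramic-fibre blanket = L/(kA) = 0.175/(0.0842×15.2) = 0.1367 K/W
R_total = 0.1367 K/W
Q = ΔT / R_total = 135 / 0.1367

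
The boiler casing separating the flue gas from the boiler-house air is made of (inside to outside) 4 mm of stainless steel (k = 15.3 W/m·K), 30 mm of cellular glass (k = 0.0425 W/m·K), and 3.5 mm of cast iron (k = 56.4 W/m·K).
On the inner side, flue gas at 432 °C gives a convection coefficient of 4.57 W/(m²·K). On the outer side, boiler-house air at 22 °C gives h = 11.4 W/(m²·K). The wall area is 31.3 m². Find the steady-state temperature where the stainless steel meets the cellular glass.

T ≈ 343 °C

Model the wall as resistances in series:
R_inner film = 1/(h_i·A) = 1/(4.57×31.3) = 0.006991 K/W
R_stainless steel = L/(kA) = 0.004/(15.3×31.3) = 8.353×10^-6 K/W
R_cellular glass = L/(kA) = 0.03/(0.0425×31.3) = 0.02255 K/W
R_cast iron = L/(kA) = 0.0035/(56.4×31.3) = 1.983×10^-6 K/W
R_outer film = 1/(h_o·A) = 1/(11.4×31.3) = 0.002803 K/W
R_total = 0.03236 K/W;  Q = ΔT/R_total = 410/0.03236 = 12670 W
T_interface = T_inner − Q·ΣR(inner→interface) = 432 − 12700×0.006999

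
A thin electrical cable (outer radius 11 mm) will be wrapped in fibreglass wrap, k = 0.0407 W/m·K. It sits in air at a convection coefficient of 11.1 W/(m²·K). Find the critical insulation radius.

r_cr ≈ 3.67 mm

For a cylinder r_cr = k/h = 0.0407/11.1
r_cr = 3.67 mm; since the bare radius (11 mm) is above r_cr, any added insulation will reduce heat loss.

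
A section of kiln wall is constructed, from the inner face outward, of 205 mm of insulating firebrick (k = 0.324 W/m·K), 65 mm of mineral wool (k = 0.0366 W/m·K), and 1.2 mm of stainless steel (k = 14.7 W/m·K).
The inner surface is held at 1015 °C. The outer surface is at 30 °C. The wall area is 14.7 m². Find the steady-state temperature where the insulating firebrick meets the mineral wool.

Using the resistance-network approach (series):
R_insulating firebrick = L/(kA) = 0.205/(0.324×14.7) = 0.04304 K/W
R_mineral wool = L/(kA) = 0.065/(0.0366×14.7) = 0.1208 K/W
R_stainless steel = L/(kA) = 0.0012/(14.7×14.7) = 5.553×10^-6 K/W
R_total = 0.1639 K/W;  Q = ΔT/R_total = 985/0.1639 = 6011 W
T_interface = T_inner − Q·ΣR(inner→interface) = 1015 − 6010×0.04304

T ≈ 756 °C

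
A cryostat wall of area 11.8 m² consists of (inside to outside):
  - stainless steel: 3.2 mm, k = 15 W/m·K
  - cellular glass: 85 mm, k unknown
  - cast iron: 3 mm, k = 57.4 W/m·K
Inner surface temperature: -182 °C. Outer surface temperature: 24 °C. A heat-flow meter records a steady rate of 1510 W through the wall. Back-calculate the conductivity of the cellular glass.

Thermal resistances in series:
R_stainless steel = L/(kA) = 0.0032/(15×11.8) = 1.808×10^-5 K/W
R_cast iron = L/(kA) = 0.003/(57.4×11.8) = 4.429×10^-6 K/W
Sum of known resistances R_other = 2.251×10^-5 K/W
Total R = ΔT/Q = 206/1510 = 0.1364 K/W
R_cellular glass = R_total − R_other = 0.1364 K/W
k = L/(R·A) = 0.085/(0.1364×11.8)

k ≈ 0.0528 W/(m·K)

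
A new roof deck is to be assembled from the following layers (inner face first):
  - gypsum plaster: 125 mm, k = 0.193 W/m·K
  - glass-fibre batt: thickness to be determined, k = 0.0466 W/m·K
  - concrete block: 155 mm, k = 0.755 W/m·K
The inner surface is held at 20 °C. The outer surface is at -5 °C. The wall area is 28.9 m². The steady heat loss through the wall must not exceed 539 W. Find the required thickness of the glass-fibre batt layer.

L ≈ 22.7 mm

Thermal resistances in series:
R_gypsum plaster = L/(kA) = 0.125/(0.193×28.9) = 0.02241 K/W
R_concrete block = L/(kA) = 0.155/(0.755×28.9) = 0.007104 K/W
Sum of the known resistances R_other = 0.02951 K/W
Required total resistance R_tot = ΔT/Q_allow = 25/539 = 0.04638 K/W
R_glass-fibre batt = R_tot − R_other = 0.01687 K/W
L = R·k·A = 0.01687×0.0466×28.9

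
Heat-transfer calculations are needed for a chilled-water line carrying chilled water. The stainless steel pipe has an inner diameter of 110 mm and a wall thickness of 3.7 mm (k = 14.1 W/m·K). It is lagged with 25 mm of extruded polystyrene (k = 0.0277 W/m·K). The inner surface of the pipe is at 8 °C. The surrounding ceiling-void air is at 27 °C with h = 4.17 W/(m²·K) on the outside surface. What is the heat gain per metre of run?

Cylindrical conduction, so R = ln(r₂/r₁)/(2πkL) per layer, in series:
R_stainless steel pipe wall = ln(58.7/55)/(2π×14.1×1) = 7.349×10^-4 K/W
R_extruded polystyrene = ln(83.7/58.7)/(2π×0.0277×1) = 2.039 K/W
R_outer film = 1/(h_o·2πr_oL) = 1/(4.17×2π×0.0837×1) = 0.456 K/W
R_total = 2.495 K/W
Q = ΔT/R_total = 19/2.495

q′ ≈ 7.61 W/m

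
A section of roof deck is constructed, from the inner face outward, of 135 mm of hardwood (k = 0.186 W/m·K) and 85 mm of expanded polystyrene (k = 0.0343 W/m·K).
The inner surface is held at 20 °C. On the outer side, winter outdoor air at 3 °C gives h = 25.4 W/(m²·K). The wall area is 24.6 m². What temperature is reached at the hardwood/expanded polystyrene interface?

T ≈ 16.2 °C

Thermal resistances in series:
R_hardwood = L/(kA) = 0.135/(0.186×24.6) = 0.0295 K/W
R_expanded polystyrene = L/(kA) = 0.085/(0.0343×24.6) = 0.1007 K/W
R_outer film = 1/(h_o·A) = 1/(25.4×24.6) = 0.0016 K/W
R_total = 0.1318 K/W;  Q = ΔT/R_total = 17/0.1318 = 128.9 W
T_interface = T_inner − Q·ΣR(inner→interface) = 20 − 129×0.0295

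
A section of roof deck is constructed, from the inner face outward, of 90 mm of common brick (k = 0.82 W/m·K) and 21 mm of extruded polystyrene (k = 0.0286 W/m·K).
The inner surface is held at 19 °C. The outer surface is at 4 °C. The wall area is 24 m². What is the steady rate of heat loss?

Thermal resistances in series:
R_common brick = L/(kA) = 0.09/(0.82×24) = 0.004573 K/W
R_extruded polystyrene = L/(kA) = 0.021/(0.0286×24) = 0.03059 K/W
R_total = 0.03517 K/W
Q = ΔT / R_total = 15 / 0.03517

Q ≈ 427 W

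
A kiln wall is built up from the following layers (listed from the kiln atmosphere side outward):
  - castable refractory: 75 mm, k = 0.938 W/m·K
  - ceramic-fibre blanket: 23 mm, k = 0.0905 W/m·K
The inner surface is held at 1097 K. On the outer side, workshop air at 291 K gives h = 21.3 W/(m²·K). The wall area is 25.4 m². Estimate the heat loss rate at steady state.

Q ≈ 53700 W

Thermal resistances in series:
R_castable refractory = L/(kA) = 0.075/(0.938×25.4) = 0.003148 K/W
R_ceramic-fibre blanket = L/(kA) = 0.023/(0.0905×25.4) = 0.01001 K/W
R_outer film = 1/(h_o·A) = 1/(21.3×25.4) = 0.001848 K/W
R_total = 0.015 K/W
Q = ΔT / R_total = 806 / 0.015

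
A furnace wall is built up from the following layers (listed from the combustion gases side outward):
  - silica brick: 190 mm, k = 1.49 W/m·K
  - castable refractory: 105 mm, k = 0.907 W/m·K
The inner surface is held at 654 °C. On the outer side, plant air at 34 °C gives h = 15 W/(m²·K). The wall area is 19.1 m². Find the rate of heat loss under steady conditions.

Q ≈ 38200 W

Model the wall as resistances in series:
R_silica brick = L/(kA) = 0.19/(1.49×19.1) = 0.006676 K/W
R_castable refractory = L/(kA) = 0.105/(0.907×19.1) = 0.006061 K/W
R_outer film = 1/(h_o·A) = 1/(15×19.1) = 0.00349 K/W
R_total = 0.01623 K/W
Q = ΔT / R_total = 620 / 0.01623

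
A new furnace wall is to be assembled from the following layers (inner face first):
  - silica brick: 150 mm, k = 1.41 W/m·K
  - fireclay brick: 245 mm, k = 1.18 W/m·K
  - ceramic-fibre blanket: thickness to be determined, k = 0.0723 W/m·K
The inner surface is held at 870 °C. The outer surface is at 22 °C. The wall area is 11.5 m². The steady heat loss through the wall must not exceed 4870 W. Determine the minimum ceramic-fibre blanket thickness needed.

Thermal resistances in series:
R_silica brick = L/(kA) = 0.15/(1.41×11.5) = 0.009251 K/W
R_fireclay brick = L/(kA) = 0.245/(1.18×11.5) = 0.01805 K/W
Sum of the known resistances R_other = 0.02731 K/W
Required total resistance R_tot = ΔT/Q_allow = 848/4870 = 0.1741 K/W
R_ceramic-fibre blanket = R_tot − R_other = 0.1468 K/W
L = R·k·A = 0.1468×0.0723×11.5

L ≈ 122 mm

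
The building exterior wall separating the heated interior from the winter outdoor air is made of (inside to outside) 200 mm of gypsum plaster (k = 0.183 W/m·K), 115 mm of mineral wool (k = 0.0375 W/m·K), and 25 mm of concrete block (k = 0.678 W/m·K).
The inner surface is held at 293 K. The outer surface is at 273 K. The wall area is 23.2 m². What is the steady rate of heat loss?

Q ≈ 111 W

Model the wall as resistances in series:
R_gypsum plaster = L/(kA) = 0.2/(0.183×23.2) = 0.04711 K/W
R_mineral wool = L/(kA) = 0.115/(0.0375×23.2) = 0.1322 K/W
R_concrete block = L/(kA) = 0.025/(0.678×23.2) = 0.001589 K/W
R_total = 0.1809 K/W
Q = ΔT / R_total = 20 / 0.1809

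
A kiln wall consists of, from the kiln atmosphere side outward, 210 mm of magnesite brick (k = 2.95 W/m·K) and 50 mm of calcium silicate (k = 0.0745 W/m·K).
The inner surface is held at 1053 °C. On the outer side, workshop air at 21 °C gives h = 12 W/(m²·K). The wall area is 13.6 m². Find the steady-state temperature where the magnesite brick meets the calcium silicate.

Using the resistance-network approach (series):
R_magnesite brick = L/(kA) = 0.21/(2.95×13.6) = 0.005234 K/W
R_calcium silicate = L/(kA) = 0.05/(0.0745×13.6) = 0.04935 K/W
R_outer film = 1/(h_o·A) = 1/(12×13.6) = 0.006127 K/W
R_total = 0.06071 K/W;  Q = ΔT/R_total = 1032/0.06071 = 17000 W
T_interface = T_inner − Q·ΣR(inner→interface) = 1053 − 17000×0.005234

T ≈ 964 °C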